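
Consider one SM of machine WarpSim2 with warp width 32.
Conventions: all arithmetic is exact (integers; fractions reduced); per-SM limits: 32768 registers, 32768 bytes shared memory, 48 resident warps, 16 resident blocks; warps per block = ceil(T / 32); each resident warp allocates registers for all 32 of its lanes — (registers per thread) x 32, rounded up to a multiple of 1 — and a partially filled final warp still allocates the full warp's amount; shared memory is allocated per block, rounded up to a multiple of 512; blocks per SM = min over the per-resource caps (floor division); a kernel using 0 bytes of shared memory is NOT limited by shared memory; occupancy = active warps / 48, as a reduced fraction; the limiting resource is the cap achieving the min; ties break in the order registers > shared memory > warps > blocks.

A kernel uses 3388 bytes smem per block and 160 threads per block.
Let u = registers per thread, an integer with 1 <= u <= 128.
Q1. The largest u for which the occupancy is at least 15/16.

Answer: u = 22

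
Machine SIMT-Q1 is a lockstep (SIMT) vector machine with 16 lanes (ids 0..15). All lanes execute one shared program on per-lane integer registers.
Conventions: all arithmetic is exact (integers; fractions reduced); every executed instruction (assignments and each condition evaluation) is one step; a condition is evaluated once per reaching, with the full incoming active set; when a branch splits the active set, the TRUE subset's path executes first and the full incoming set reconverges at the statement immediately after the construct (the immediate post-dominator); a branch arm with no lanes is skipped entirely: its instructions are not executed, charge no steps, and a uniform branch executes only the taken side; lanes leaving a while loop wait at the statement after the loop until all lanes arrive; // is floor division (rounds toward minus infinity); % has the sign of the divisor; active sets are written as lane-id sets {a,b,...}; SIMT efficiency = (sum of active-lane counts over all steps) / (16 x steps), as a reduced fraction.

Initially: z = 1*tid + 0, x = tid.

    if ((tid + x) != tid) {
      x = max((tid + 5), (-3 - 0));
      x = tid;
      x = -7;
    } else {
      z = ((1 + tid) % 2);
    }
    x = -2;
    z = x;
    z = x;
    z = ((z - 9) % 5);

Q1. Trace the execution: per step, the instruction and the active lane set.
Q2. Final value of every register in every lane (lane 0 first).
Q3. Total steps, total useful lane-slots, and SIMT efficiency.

step 0: eval ((tid + x) != tid)      {0,1,2,3,4,5,6,7,8,9,10,11,12,13,14,15}
step 1: x <- max((tid + 5), (-3 - 0)) {1,2,3,4,5,6,7,8,9,10,11,12,13,14,15}
step 2: x <- tid                     {1,2,3,4,5,6,7,8,9,10,11,12,13,14,15}
step 3: x <- -7                      {1,2,3,4,5,6,7,8,9,10,11,12,13,14,15}
step 4: z <- ((1 + tid) % 2)         {0}
step 5: x <- -2                      {0,1,2,3,4,5,6,7,8,9,10,11,12,13,14,15}
step 6: z <- x                       {0,1,2,3,4,5,6,7,8,9,10,11,12,13,14,15}
step 7: z <- x                       {0,1,2,3,4,5,6,7,8,9,10,11,12,13,14,15}
step 8: z <- ((z - 9) % 5)           {0,1,2,3,4,5,6,7,8,9,10,11,12,13,14,15}

Answer: 9 steps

z: 4,4,4,4,4,4,4,4,4,4,4,4,4,4,4,4
x: -2,-2,-2,-2,-2,-2,-2,-2,-2,-2,-2,-2,-2,-2,-2,-2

steps = 9; useful = 126; efficiency = 126/144 = 7/8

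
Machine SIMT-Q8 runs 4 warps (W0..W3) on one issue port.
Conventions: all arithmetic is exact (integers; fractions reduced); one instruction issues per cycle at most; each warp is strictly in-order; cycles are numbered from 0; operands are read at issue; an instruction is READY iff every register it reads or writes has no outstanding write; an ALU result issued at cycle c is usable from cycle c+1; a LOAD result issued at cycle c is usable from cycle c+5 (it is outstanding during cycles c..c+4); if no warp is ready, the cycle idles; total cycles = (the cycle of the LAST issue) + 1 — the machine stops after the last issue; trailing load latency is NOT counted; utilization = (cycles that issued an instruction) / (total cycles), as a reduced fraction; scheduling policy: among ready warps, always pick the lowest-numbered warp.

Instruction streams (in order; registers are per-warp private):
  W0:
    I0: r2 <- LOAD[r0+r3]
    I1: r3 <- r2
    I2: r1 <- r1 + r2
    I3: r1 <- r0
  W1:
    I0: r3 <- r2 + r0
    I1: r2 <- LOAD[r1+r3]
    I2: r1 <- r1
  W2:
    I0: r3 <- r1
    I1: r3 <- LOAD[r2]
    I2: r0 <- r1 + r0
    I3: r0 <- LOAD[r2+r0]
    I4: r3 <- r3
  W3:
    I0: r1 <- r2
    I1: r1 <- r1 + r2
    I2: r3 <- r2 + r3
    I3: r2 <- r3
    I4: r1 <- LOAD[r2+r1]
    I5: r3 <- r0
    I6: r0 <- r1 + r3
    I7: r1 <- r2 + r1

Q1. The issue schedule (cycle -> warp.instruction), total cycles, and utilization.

cycle 0: W0.I0
cycle 1: W1.I0
cycle 2: W1.I1
cycle 3: W1.I2
cycle 4: W2.I0
cycle 5: W0.I1
cycle 6: W0.I2
cycle 7: W0.I3
cycle 8: W2.I1
cycle 9: W2.I2
cycle 10: W2.I3
cycle 11: W3.I0
cycle 12: W3.I1
cycle 13: W2.I4
cycle 14: W3.I2
cycle 15: W3.I3
cycle 16: W3.I4
cycle 17: W3.I5
cycle 18: idle
cycle 19: idle
cycle 20: idle
cycle 21: W3.I6
cycle 22: W3.I7

Answer: 23 cycles, utilization 20/23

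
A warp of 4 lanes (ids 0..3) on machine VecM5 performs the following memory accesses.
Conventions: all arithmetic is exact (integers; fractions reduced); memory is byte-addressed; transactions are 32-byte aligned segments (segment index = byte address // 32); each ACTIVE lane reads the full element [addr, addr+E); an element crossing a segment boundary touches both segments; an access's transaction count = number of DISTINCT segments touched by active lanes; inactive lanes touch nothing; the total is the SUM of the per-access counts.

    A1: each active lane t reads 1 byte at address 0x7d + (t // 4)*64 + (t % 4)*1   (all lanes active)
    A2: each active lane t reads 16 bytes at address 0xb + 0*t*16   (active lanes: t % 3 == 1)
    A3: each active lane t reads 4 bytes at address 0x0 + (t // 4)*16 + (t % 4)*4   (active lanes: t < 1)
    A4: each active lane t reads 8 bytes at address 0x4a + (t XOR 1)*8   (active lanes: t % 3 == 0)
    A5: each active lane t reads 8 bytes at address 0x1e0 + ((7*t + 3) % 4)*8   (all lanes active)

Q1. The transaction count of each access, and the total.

A1: 2 transactions
A2: 1 transaction
A3: 1 transaction
A4: 2 transactions
A5: 1 transaction

Answer: 2,1,1,2,1; total 7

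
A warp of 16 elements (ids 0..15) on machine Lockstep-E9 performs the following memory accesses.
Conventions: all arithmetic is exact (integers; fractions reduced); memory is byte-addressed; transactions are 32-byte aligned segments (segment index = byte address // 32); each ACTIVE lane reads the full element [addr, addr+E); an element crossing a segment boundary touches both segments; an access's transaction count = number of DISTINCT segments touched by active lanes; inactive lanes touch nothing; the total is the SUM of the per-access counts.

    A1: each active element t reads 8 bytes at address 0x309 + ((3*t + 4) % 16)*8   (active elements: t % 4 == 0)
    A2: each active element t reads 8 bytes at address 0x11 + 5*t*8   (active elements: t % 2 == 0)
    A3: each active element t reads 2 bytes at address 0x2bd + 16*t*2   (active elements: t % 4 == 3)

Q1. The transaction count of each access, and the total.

A1: 4 transactions
A2: 8 transactions
A3: 4 transactions

Answer: 4,8,4; total 16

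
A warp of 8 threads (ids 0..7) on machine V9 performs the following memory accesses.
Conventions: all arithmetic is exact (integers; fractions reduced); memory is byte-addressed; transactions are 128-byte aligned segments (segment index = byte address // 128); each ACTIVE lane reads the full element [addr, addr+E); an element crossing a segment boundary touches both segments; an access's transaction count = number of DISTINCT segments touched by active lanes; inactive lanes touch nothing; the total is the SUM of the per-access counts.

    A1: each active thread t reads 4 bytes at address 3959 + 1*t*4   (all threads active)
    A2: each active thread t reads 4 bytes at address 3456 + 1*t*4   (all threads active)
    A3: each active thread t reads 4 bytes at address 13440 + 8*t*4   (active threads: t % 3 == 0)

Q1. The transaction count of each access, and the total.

A1: 2 transactions
A2: 1 transaction
A3: 2 transactions

Answer: 2,1,2; total 5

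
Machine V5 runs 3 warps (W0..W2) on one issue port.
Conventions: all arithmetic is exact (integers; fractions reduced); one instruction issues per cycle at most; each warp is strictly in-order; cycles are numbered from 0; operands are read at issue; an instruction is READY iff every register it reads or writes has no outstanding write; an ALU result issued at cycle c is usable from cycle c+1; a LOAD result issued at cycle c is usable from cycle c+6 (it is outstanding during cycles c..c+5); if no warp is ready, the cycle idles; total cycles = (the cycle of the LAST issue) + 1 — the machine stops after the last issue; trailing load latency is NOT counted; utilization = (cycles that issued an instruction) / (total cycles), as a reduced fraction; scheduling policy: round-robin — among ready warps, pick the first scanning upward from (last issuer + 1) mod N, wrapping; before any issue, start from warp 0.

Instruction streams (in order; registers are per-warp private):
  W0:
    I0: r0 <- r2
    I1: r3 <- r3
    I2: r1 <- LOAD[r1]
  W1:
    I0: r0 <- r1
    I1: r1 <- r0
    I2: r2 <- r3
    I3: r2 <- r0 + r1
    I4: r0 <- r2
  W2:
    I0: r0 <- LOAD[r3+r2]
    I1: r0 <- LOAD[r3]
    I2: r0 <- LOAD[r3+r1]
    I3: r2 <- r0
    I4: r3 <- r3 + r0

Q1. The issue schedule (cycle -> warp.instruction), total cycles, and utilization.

cycle 0: W0.I0
cycle 1: W1.I0
cycle 2: W2.I0
cycle 3: W0.I1
cycle 4: W1.I1
cycle 5: W0.I2
cycle 6: W1.I2
cycle 7: W1.I3
cycle 8: W2.I1
cycle 9: W1.I4
cycle 10: idle
cycle 11: idle
cycle 12: idle
cycle 13: idle
cycle 14: W2.I2
cycle 15: idle
cycle 16: idle
cycle 17: idle
cycle 18: idle
cycle 19: idle
cycle 20: W2.I3
cycle 21: W2.I4

Answer: 22 cycles, utilization 13/22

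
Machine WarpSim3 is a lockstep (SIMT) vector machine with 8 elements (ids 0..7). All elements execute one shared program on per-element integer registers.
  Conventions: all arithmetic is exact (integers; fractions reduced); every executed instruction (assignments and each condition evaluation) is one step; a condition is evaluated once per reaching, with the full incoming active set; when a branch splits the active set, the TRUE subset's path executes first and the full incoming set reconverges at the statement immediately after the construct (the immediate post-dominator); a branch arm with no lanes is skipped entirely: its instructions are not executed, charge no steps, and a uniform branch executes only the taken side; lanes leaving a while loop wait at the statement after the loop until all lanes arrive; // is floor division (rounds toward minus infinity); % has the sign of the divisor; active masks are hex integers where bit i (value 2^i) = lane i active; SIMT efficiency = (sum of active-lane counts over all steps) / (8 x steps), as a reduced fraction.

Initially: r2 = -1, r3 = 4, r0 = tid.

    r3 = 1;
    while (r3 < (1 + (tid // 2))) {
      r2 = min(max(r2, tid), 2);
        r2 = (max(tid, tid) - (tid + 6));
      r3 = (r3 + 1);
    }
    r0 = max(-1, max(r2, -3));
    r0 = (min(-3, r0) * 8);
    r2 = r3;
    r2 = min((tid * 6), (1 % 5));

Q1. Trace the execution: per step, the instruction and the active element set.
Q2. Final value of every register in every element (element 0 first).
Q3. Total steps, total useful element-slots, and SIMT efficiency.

step 0: r3 <- 1                      0xff
step 1: eval (r3 < (1 + (tid // 2))) 0xff
step 2: r2 <- min(max(r2, tid), 2)   0xfc
step 3: r2 <- (max(tid, tid) - (tid + 6)) 0xfc
step 4: r3 <- (r3 + 1)               0xfc
step 5: eval (r3 < (1 + (tid // 2))) 0xfc
step 6: r2 <- min(max(r2, tid), 2)   0xf0
step 7: r2 <- (max(tid, tid) - (tid + 6)) 0xf0
step 8: r3 <- (r3 + 1)               0xf0
step 9: eval (r3 < (1 + (tid // 2))) 0xf0
step 10: r2 <- min(max(r2, tid), 2)   0xc0
step 11: r2 <- (max(tid, tid) - (tid + 6)) 0xc0
step 12: r3 <- (r3 + 1)               0xc0
step 13: eval (r3 < (1 + (tid // 2))) 0xc0
step 14: r0 <- max(-1, max(r2, -3))   0xff
step 15: r0 <- (min(-3, r0) * 8)      0xff
step 16: r2 <- r3                     0xff
step 17: r2 <- min((tid * 6), (1 % 5)) 0xff

Answer: 18 steps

r2: 0,1,1,1,1,1,1,1
r3: 1,1,2,2,3,3,4,4
r0: -24,-24,-24,-24,-24,-24,-24,-24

steps = 18; useful = 96; efficiency = 96/144 = 2/3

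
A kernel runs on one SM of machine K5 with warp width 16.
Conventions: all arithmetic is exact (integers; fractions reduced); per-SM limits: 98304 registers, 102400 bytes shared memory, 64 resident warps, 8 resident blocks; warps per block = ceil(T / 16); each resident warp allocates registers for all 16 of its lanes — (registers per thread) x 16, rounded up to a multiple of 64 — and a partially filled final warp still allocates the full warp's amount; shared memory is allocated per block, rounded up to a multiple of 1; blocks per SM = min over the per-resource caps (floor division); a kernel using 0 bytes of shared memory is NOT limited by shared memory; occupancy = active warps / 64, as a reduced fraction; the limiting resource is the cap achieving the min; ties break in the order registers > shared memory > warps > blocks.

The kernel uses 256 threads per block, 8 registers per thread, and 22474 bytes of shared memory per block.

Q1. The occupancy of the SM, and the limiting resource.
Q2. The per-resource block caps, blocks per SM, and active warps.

Answer: occupancy 1, limited by shared memory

registers: 48 blocks
shared memory: 4 blocks
warps: 4 blocks
blocks: 8 blocks

Answer: 4 blocks, 64 active warps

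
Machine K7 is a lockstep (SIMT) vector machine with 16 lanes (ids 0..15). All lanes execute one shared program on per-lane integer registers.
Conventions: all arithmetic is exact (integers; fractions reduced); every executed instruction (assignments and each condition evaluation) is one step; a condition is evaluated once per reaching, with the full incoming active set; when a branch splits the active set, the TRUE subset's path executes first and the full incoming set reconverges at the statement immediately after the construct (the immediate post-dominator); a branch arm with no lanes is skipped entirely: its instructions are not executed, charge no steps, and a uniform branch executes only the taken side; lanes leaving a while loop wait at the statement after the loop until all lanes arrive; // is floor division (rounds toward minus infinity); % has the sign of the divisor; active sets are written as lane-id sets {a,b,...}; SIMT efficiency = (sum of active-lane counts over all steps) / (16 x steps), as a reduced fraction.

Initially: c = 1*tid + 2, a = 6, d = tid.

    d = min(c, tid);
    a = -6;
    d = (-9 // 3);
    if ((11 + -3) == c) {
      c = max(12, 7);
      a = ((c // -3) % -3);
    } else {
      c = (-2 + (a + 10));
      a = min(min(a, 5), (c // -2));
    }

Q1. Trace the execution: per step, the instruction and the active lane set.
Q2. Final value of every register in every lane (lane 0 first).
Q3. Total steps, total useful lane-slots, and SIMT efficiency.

step 0: d <- min(c, tid)             {0,1,2,3,4,5,6,7,8,9,10,11,12,13,14,15}
step 1: a <- -6                      {0,1,2,3,4,5,6,7,8,9,10,11,12,13,14,15}
step 2: d <- (-9 // 3)               {0,1,2,3,4,5,6,7,8,9,10,11,12,13,14,15}
step 3: eval ((11 + -3) == c)        {0,1,2,3,4,5,6,7,8,9,10,11,12,13,14,15}
step 4: c <- max(12, 7)              {6}
step 5: a <- ((c // -3) % -3)        {6}
step 6: c <- (-2 + (a + 10))         {0,1,2,3,4,5,7,8,9,10,11,12,13,14,15}
step 7: a <- min(min(a, 5), (c // -2)) {0,1,2,3,4,5,7,8,9,10,11,12,13,14,15}

Answer: 8 steps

c: 2,2,2,2,2,2,12,2,2,2,2,2,2,2,2,2
a: -6,-6,-6,-6,-6,-6,-1,-6,-6,-6,-6,-6,-6,-6,-6,-6
d: -3,-3,-3,-3,-3,-3,-3,-3,-3,-3,-3,-3,-3,-3,-3,-3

steps = 8; useful = 96; efficiency = 96/128 = 3/4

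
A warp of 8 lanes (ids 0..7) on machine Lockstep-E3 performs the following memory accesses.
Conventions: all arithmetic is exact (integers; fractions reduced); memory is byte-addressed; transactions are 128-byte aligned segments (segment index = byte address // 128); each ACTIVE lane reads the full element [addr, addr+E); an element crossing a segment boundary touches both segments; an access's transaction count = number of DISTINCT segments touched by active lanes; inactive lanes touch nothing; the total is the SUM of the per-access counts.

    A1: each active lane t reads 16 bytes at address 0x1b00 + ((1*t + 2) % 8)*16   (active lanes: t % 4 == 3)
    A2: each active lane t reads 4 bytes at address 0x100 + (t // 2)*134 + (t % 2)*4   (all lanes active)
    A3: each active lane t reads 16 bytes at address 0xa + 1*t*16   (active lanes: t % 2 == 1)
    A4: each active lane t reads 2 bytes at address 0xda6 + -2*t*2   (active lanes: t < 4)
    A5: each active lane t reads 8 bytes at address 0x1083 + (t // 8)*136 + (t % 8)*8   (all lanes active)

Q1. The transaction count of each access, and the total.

A1: 1 transaction
A2: 4 transactions
A3: 2 transactions
A4: 1 transaction
A5: 1 transaction

Answer: 1,4,2,1,1; total 9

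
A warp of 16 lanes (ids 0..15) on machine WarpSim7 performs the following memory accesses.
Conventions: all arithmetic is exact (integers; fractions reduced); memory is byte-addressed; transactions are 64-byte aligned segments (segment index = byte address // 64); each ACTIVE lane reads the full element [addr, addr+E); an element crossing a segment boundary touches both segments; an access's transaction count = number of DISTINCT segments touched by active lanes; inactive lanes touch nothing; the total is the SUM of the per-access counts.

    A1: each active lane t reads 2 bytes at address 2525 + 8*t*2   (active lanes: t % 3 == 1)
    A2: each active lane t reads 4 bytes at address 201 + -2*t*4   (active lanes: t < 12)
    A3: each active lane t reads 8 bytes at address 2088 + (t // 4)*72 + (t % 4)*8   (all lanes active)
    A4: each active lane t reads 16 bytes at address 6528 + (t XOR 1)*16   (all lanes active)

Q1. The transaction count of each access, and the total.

A1: 4 transactions
A2: 3 transactions
A3: 5 transactions
A4: 4 transactions

Answer: 4,3,5,4; total 16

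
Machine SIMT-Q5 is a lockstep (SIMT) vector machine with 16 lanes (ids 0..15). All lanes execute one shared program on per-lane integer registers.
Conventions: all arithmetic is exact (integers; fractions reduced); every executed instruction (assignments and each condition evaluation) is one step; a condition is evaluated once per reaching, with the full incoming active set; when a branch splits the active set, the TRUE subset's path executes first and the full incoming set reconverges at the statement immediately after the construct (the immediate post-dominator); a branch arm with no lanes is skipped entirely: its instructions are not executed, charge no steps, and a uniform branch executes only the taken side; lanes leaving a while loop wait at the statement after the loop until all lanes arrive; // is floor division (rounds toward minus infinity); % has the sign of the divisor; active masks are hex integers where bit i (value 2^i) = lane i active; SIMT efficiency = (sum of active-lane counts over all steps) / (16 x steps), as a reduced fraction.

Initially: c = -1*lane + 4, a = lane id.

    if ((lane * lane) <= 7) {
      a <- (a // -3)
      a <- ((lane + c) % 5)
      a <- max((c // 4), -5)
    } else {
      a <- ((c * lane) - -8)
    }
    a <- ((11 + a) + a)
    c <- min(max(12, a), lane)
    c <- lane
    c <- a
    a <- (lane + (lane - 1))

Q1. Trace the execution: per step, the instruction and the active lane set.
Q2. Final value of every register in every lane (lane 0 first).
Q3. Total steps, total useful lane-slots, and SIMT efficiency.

step 0: eval ((lane * lane) <= 7)    0xffff
step 1: a <- (a // -3)               0x0007
step 2: a <- ((lane + c) % 5)        0x0007
step 3: a <- max((c // 4), -5)       0x0007
step 4: a <- ((c * lane) - -8)       0xfff8
step 5: a <- ((11 + a) + a)          0xffff
step 6: c <- min(max(12, a), lane)   0xffff
step 7: c <- lane                    0xffff
step 8: c <- a                       0xffff
step 9: a <- (lane + (lane - 1))     0xffff

Answer: 10 steps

c: 13,11,11,33,27,17,3,-15,-37,-63,-93,-127,-165,-207,-253,-303
a: -1,1,3,5,7,9,11,13,15,17,19,21,23,25,27,29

steps = 10; useful = 118; efficiency = 118/160 = 59/80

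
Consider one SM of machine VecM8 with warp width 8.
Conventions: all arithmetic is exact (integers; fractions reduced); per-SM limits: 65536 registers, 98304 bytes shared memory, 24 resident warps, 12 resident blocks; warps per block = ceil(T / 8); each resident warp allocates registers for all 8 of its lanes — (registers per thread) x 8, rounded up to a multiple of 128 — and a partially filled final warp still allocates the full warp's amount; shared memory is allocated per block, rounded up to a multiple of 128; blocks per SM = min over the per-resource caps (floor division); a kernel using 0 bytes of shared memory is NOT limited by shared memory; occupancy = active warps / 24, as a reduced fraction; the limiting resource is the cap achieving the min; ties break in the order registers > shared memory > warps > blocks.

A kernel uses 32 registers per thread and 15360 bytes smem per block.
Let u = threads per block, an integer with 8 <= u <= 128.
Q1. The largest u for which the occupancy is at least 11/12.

Answer: u = 96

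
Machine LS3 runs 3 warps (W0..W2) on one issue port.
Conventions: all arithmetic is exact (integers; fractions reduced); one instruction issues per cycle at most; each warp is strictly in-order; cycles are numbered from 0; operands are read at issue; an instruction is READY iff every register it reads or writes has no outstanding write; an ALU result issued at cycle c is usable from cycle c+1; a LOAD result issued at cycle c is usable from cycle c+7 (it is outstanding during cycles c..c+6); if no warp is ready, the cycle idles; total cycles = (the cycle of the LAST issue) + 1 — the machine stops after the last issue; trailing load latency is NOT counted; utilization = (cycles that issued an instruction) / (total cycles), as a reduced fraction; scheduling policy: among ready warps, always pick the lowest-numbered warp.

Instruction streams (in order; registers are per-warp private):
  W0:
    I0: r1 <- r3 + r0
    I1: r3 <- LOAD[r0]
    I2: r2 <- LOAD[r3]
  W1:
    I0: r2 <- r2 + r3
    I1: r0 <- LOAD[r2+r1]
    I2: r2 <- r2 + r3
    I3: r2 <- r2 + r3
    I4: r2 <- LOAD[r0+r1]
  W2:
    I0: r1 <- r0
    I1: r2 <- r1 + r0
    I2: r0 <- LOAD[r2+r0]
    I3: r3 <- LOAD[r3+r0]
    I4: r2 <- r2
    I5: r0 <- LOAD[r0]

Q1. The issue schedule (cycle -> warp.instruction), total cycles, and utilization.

cycle 0: W0.I0
cycle 1: W0.I1
cycle 2: W1.I0
cycle 3: W1.I1
cycle 4: W1.I2
cycle 5: W1.I3
cycle 6: W2.I0
cycle 7: W2.I1
cycle 8: W0.I2
cycle 9: W2.I2
cycle 10: W1.I4
cycle 11: idle
cycle 12: idle
cycle 13: idle
cycle 14: idle
cycle 15: idle
cycle 16: W2.I3
cycle 17: W2.I4
cycle 18: W2.I5

Answer: 19 cycles, utilization 14/19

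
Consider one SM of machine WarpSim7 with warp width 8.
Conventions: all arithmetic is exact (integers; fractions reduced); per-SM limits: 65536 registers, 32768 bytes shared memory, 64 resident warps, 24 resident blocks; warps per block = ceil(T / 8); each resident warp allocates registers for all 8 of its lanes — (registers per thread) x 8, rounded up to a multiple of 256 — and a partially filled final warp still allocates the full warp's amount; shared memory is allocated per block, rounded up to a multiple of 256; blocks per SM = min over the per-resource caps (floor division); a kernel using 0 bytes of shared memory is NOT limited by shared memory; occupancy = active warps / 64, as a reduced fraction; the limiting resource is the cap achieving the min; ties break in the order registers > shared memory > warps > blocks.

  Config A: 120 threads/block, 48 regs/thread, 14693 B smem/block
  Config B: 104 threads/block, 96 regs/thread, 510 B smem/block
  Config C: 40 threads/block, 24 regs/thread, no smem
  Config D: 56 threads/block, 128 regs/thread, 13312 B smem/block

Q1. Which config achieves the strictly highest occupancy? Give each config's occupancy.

occupancies: A 15/32, B 13/16, C 15/16, D 7/32

Answer: C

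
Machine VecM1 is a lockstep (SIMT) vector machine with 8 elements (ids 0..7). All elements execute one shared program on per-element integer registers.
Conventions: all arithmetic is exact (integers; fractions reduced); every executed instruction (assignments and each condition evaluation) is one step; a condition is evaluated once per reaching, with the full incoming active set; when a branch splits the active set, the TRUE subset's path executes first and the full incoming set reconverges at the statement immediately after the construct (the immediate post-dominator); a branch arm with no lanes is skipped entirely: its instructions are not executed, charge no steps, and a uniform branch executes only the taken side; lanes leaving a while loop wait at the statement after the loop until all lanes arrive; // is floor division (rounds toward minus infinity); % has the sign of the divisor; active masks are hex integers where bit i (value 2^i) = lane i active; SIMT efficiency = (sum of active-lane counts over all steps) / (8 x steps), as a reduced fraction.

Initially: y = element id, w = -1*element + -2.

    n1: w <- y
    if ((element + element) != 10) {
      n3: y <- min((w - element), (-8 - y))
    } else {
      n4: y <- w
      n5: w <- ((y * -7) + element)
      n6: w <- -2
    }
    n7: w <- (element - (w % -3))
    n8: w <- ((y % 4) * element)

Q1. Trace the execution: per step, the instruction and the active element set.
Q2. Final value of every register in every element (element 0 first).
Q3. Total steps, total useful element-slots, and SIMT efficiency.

step 0: w <- y                       0xff
step 1: eval ((element + element) != 10) 0xff
step 2: y <- min((w - element), (-8 - y)) 0xdf
step 3: y <- w                       0x20
step 4: w <- ((y * -7) + element)    0x20
step 5: w <- -2                      0x20
step 6: w <- (element - (w % -3))    0xff
step 7: w <- ((y % 4) * element)     0xff

Answer: 8 steps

y: -8,-9,-10,-11,-12,5,-14,-15
w: 0,3,4,3,0,5,12,7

steps = 8; useful = 42; efficiency = 42/64 = 21/32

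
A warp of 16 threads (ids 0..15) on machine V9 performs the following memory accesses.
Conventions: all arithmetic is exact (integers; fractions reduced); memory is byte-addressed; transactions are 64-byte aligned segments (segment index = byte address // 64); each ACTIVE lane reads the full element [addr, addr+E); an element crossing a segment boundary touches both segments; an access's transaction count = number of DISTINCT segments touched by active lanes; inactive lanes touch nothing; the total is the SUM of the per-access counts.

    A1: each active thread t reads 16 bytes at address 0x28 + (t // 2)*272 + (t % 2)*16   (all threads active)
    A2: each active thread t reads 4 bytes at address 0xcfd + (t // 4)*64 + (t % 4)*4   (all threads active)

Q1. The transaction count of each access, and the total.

A1: 12 transactions
A2: 5 transactions

Answer: 12,5; total 17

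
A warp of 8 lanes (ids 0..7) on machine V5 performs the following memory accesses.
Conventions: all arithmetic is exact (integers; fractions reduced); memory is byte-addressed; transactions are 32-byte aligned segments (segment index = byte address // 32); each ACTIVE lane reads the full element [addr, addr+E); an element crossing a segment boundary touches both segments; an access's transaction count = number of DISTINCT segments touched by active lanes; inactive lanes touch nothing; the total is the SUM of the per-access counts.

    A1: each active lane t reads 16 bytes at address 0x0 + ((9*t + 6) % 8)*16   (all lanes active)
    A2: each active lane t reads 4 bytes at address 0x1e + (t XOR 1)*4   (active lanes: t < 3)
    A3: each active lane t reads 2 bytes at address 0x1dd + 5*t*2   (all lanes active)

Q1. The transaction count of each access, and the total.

A1: 4 transactions
A2: 2 transactions
A3: 4 transactions

Answer: 4,2,4; total 10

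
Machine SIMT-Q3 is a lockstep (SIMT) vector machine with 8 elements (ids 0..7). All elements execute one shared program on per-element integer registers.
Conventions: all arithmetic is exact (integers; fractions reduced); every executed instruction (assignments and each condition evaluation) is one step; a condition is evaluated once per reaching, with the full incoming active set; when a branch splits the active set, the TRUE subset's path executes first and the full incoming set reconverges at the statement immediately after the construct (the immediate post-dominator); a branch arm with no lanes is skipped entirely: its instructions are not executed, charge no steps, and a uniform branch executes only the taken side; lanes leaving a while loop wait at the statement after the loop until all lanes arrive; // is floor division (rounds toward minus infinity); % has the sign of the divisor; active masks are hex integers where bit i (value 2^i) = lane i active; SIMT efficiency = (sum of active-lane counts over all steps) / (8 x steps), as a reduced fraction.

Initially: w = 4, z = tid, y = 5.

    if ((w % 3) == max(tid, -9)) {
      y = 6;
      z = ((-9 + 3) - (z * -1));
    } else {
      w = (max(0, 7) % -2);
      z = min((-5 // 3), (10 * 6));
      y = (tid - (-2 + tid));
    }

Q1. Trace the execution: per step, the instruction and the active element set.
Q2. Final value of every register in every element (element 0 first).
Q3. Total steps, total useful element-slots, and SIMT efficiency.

step 0: eval ((w % 3) == max(tid, -9)) 0xff
step 1: y <- 6                       0x02
step 2: z <- ((-9 + 3) - (z * -1))   0x02
step 3: w <- (max(0, 7) % -2)        0xfd
step 4: z <- min((-5 // 3), (10 * 6)) 0xfd
step 5: y <- (tid - (-2 + tid))      0xfd

Answer: 6 steps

w: -1,4,-1,-1,-1,-1,-1,-1
z: -2,-5,-2,-2,-2,-2,-2,-2
y: 2,6,2,2,2,2,2,2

steps = 6; useful = 31; efficiency = 31/48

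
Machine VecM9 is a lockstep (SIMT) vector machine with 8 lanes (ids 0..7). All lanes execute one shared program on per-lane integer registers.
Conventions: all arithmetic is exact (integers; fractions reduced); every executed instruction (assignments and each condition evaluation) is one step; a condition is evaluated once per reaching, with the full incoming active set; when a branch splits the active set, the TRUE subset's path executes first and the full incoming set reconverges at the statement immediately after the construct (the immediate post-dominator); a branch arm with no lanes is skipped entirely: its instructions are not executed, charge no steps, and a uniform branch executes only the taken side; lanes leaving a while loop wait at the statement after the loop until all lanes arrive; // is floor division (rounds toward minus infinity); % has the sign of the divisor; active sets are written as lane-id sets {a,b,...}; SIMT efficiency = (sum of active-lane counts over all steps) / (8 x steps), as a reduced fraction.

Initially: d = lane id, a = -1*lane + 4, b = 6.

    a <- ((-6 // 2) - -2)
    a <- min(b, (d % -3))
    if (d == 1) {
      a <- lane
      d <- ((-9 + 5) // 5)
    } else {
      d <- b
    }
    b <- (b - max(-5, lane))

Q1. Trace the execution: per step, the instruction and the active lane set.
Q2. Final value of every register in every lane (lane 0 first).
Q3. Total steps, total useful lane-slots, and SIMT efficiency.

step 0: a <- ((-6 // 2) - -2)        {0,1,2,3,4,5,6,7}
step 1: a <- min(b, (d % -3))        {0,1,2,3,4,5,6,7}
step 2: eval (d == 1)                {0,1,2,3,4,5,6,7}
step 3: a <- lane                    {1}
step 4: d <- ((-9 + 5) // 5)         {1}
step 5: d <- b                       {0,2,3,4,5,6,7}
step 6: b <- (b - max(-5, lane))     {0,1,2,3,4,5,6,7}

Answer: 7 steps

d: 6,-1,6,6,6,6,6,6
a: 0,1,-1,0,-2,-1,0,-2
b: 6,5,4,3,2,1,0,-1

steps = 7; useful = 41; efficiency = 41/56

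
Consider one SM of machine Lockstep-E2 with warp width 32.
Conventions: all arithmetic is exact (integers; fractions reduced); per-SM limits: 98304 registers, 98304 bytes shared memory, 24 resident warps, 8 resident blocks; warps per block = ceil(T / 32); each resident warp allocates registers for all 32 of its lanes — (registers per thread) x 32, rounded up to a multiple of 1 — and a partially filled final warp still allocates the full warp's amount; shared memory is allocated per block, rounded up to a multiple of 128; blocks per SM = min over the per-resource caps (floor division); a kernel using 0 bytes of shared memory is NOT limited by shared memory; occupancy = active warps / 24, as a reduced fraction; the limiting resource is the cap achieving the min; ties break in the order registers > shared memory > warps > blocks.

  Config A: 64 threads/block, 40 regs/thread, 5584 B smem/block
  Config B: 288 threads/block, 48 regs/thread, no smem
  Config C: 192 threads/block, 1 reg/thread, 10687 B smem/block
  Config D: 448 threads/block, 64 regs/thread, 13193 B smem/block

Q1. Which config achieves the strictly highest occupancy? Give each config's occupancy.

occupancies: A 2/3, B 3/4, C 1, D 7/12

Answer: C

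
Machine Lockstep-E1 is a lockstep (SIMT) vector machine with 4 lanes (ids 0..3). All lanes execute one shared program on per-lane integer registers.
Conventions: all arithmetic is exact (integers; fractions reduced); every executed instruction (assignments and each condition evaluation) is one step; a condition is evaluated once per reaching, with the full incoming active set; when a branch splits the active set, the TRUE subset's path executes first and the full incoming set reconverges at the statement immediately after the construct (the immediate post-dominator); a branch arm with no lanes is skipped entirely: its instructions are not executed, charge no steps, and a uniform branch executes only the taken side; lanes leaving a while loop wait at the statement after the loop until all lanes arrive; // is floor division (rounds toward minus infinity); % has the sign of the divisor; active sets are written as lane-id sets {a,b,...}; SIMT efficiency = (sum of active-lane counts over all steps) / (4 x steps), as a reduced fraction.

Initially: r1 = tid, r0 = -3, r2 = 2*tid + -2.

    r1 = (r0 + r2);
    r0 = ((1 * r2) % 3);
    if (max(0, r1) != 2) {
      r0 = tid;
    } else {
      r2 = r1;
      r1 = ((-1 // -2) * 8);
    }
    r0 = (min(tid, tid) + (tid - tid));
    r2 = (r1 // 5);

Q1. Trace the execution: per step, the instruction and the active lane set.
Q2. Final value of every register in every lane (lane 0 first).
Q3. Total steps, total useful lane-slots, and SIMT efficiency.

step 0: r1 <- (r0 + r2)              {0,1,2,3}
step 1: r0 <- ((1 * r2) % 3)         {0,1,2,3}
step 2: eval (max(0, r1) != 2)       {0,1,2,3}
step 3: r0 <- tid                    {0,1,2,3}
step 4: r0 <- (min(tid, tid) + (tid - tid)) {0,1,2,3}
step 5: r2 <- (r1 // 5)              {0,1,2,3}

Answer: 6 steps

r1: -5,-3,-1,1
r0: 0,1,2,3
r2: -1,-1,-1,0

steps = 6; useful = 24; efficiency = 24/24 = 1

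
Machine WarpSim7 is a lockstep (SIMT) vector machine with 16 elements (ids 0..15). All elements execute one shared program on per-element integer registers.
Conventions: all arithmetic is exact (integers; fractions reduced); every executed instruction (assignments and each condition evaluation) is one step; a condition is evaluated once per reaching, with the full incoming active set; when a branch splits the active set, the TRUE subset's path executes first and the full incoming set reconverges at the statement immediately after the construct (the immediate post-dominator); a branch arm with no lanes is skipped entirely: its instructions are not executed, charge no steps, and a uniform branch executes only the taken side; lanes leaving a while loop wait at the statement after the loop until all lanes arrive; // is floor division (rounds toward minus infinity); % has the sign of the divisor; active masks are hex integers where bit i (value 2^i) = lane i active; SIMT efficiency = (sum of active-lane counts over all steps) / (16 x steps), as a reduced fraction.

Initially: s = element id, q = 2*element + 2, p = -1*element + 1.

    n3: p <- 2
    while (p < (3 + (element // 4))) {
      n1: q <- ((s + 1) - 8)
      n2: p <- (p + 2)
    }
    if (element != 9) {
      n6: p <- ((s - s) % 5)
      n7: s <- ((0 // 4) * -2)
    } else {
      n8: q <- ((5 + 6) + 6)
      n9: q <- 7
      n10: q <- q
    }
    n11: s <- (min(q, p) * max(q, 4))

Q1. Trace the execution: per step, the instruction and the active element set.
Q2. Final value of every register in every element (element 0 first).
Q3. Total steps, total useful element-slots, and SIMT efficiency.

step 0: p <- 2                       0xffff
step 1: eval (p < (3 + (element // 4))) 0xffff
step 2: q <- ((s + 1) - 8)           0xffff
step 3: p <- (p + 2)                 0xffff
step 4: eval (p < (3 + (element // 4))) 0xffff
step 5: q <- ((s + 1) - 8)           0xff00
step 6: p <- (p + 2)                 0xff00
step 7: eval (p < (3 + (element // 4))) 0xff00
step 8: eval (element != 9)          0xffff
step 9: p <- ((s - s) % 5)           0xfdff
step 10: s <- ((0 // 4) * -2)         0xfdff
step 11: q <- ((5 + 6) + 6)           0x0200
step 12: q <- 7                       0x0200
step 13: q <- q                       0x0200
step 14: s <- (min(q, p) * max(q, 4)) 0xffff

Answer: 15 steps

s: -28,-24,-20,-16,-12,-8,-4,0,0,42,0,0,0,0,0,0
q: -7,-6,-5,-4,-3,-2,-1,0,1,7,3,4,5,6,7,8
p: 0,0,0,0,0,0,0,0,0,6,0,0,0,0,0,0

steps = 15; useful = 169; efficiency = 169/240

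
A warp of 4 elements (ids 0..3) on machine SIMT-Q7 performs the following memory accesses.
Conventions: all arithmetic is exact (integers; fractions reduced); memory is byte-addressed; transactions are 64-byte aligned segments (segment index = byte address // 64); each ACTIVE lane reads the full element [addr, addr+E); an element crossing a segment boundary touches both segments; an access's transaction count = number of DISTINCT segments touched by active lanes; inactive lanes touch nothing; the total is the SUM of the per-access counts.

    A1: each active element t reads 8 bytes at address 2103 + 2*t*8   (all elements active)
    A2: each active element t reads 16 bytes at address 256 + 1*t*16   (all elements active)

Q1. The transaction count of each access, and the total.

A1: 2 transactions
A2: 1 transaction

Answer: 2,1; total 3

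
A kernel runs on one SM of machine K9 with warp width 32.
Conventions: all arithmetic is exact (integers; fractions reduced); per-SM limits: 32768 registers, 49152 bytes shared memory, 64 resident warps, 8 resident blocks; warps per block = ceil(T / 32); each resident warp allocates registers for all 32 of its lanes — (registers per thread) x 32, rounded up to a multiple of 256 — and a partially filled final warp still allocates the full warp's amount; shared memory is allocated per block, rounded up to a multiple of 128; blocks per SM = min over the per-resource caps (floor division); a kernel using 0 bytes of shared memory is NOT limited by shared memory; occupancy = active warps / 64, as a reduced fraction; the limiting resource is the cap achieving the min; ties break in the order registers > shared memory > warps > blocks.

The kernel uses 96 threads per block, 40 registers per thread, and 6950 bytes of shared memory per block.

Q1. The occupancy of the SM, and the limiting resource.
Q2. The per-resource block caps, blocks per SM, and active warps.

Answer: occupancy 9/32, limited by shared memory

registers: 8 blocks
shared memory: 6 blocks
warps: 21 blocks
blocks: 8 blocks

Answer: 6 blocks, 18 active warps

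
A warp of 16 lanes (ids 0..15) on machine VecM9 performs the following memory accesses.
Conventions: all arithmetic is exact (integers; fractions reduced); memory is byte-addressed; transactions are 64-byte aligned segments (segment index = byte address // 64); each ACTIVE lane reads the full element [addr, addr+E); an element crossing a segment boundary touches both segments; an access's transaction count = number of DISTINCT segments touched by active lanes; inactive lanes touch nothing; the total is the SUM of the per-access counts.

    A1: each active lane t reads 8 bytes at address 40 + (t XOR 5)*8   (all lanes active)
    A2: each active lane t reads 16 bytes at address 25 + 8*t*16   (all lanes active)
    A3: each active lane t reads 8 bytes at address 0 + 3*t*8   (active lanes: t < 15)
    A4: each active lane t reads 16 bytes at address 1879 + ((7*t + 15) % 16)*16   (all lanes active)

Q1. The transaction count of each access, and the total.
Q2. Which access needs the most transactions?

A1: 3 transactions
A2: 16 transactions
A3: 6 transactions
A4: 5 transactions

Answer: 3,16,6,5; total 30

Answer: A2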